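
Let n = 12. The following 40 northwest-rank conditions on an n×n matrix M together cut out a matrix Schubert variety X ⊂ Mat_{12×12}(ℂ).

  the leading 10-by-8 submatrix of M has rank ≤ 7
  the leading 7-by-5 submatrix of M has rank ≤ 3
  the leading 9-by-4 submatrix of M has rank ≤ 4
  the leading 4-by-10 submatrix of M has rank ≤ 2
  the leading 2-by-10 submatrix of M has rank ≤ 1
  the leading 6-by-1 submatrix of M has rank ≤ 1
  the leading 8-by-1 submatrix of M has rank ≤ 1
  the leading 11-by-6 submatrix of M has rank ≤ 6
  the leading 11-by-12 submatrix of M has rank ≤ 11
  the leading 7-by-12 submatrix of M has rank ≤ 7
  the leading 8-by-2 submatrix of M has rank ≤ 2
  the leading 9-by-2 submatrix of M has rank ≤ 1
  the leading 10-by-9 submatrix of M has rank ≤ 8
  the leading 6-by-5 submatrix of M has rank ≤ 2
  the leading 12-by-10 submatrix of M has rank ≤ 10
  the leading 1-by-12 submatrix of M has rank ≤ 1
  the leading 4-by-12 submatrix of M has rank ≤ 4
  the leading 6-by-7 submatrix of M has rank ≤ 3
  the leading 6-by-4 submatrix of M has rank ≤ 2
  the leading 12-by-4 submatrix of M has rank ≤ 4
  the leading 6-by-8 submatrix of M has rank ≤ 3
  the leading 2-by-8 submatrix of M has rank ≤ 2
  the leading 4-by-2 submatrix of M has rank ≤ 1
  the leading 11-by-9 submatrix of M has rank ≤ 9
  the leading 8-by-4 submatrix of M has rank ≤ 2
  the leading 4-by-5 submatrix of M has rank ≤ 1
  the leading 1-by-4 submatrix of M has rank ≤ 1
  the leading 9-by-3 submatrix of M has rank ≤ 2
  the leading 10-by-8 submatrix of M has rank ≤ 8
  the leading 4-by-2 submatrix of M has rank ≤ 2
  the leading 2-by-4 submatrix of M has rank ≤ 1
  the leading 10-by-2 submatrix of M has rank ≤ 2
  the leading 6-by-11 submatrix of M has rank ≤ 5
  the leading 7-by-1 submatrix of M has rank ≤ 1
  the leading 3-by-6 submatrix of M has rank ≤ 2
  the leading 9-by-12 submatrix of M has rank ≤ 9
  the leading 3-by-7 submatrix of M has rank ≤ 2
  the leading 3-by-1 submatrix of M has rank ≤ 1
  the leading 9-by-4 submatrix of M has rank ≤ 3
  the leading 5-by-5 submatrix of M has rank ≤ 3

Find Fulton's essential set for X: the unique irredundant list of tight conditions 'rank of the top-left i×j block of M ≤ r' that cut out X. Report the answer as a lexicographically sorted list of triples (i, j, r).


Computing R[i][j] = min implied NW-rank bound (n=12, 40 conditions):

  1, 1, 1, 1, 1, 1, 1, 1, 1, 1, 1, 1
  1, 1, 1, 1, 1, 1, 1, 1, 1, 1, 2, 2
  1, 1, 1, 1, 1, 2, 2, 2, 2, 2, 3, 3
  1, 1, 1, 1, 1, 2, 2, 2, 2, 2, 3, 4
  1, 1, 2, 2, 2, 3, 3, 3, 3, 3, 4, 5
  1, 1, 2, 2, 2, 3, 3, 3, 4, 4, 5, 6
  1, 1, 2, 2, 3, 4, 4, 4, 5, 5, 6, 7
  1, 1, 2, 2, 3, 4, 5, 5, 6, 6, 7, 8
  1, 1, 2, 3, 4, 5, 6, 6, 7, 7, 8, 9
  1, 2, 3, 4, 5, 6, 7, 7, 8, 8, 9, 10
  1, 2, 3, 4, 5, 6, 7, 8, 9, 9, 10, 11
  1, 2, 3, 4, 5, 6, 7, 8, 9, 10, 11, 12

reading off 1-entries of Δ²R: w = (1, 11, 6, 12, 3, 9, 5, 7, 4, 2, 8, 10).

D(w) has 32 cells with 7 SE-corners; essential set:

[(2, 10, 1), (4, 5, 1), (4, 10, 2), (6, 5, 2), (6, 8, 3), (8, 4, 2), (9, 2, 1)]


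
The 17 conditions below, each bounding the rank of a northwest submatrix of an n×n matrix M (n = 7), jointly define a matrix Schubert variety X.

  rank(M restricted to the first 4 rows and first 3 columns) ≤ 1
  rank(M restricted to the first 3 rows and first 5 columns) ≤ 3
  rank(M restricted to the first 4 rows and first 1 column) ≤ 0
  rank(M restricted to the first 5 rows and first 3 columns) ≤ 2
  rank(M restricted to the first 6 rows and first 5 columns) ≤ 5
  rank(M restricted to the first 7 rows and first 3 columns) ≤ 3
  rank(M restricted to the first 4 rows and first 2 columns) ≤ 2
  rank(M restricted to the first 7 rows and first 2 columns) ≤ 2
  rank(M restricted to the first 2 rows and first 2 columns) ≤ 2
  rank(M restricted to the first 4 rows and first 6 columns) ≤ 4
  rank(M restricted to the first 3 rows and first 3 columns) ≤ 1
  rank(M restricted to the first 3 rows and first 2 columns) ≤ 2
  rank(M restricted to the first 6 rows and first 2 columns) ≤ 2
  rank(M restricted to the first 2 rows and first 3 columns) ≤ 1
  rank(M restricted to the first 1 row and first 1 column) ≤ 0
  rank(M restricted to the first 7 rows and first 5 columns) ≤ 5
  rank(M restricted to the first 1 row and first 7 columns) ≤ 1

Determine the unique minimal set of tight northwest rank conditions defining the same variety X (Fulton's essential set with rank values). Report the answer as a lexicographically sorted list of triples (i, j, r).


Computing R[i][j] = min implied NW-rank bound (n=7, 17 conditions):

  R[1]: 0  1  1  1  1  1  1
  R[2]: 0  1  1  2  2  2  2
  R[3]: 0  1  1  2  3  3  3
  R[4]: 0  1  1  2  3  4  4
  R[5]: 1  2  2  3  4  5  5
  R[6]: 1  2  3  4  5  6  6
  R[7]: 1  2  3  4  5  6  7

second differences of R give the permutation w = (2, 4, 5, 6, 1, 3, 7).

2 SE-corners of the 7-cell Rothe diagram give Ess(w):

[(4, 1, 0), (4, 3, 1)]


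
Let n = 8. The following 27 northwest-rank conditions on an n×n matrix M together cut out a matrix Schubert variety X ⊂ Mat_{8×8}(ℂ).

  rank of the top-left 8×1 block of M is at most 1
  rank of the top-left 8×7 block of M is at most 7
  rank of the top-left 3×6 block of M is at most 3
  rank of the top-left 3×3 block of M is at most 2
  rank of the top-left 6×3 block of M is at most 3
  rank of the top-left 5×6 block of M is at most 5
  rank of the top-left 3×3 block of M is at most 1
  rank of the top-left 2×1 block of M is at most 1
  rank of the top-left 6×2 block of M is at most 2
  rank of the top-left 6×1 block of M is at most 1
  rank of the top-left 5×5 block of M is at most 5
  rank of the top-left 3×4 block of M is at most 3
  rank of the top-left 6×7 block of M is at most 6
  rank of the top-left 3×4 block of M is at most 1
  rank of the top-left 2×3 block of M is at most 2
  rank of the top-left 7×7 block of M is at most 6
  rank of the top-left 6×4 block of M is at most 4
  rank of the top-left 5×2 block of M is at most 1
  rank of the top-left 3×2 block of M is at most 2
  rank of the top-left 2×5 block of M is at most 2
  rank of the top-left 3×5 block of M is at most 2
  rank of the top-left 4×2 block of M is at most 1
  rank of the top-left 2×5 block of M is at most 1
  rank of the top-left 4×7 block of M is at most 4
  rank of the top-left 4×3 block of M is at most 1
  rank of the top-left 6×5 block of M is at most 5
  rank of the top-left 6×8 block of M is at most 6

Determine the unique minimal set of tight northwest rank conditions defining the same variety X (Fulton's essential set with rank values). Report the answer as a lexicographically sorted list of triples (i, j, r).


Computing R[i][j] = min implied NW-rank bound (n=8, 27 conditions):

  R[1]: 1 1 1 1 1 1 1 1
  R[2]: 1 1 1 1 1 2 2 2
  R[3]: 1 1 1 1 2 3 3 3
  R[4]: 1 1 1 2 3 4 4 4
  R[5]: 1 1 2 3 4 5 5 5
  R[6]: 1 2 3 4 5 6 6 6
  R[7]: 1 2 3 4 5 6 6 7
  R[8]: 1 2 3 4 5 6 7 8

reading off 1-entries of Δ²R: w = (1, 6, 5, 4, 3, 2, 8, 7).

D(w) has 11 cells with 5 SE-corners; essential set:

[(2, 5, 1), (3, 4, 1), (4, 3, 1), (5, 2, 1), (7, 7, 6)]


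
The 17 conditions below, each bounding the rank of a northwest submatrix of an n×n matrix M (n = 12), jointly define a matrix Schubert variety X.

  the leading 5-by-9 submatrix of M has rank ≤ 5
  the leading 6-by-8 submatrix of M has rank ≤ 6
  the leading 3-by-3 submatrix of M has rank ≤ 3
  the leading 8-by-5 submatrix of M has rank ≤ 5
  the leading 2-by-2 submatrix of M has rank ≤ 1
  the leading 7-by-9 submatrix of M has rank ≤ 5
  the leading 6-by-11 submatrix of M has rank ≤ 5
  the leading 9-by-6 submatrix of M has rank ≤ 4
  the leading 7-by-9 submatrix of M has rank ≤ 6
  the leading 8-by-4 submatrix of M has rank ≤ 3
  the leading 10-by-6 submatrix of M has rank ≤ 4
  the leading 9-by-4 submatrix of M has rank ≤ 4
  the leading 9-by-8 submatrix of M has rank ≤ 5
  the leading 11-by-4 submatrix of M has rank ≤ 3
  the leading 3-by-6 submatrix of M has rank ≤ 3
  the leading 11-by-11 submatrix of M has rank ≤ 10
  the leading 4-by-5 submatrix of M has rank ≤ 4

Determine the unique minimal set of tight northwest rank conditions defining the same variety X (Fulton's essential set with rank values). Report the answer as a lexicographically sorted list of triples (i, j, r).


Rank table r_w(12×12) implied by the 17 constraints:

  i=1: 1 | 1 | 1 | 1 | 1 | 1 | 1 | 1 | 1 | 1 | 1 | 1
  i=2: 1 | 1 | 2 | 2 | 2 | 2 | 2 | 2 | 2 | 2 | 2 | 2
  i=3: 1 | 2 | 3 | 3 | 3 | 3 | 3 | 3 | 3 | 3 | 3 | 3
  i=4: 1 | 2 | 3 | 3 | 4 | 4 | 4 | 4 | 4 | 4 | 4 | 4
  i=5: 1 | 2 | 3 | 3 | 4 | 4 | 5 | 5 | 5 | 5 | 5 | 5
  i=6: 1 | 2 | 3 | 3 | 4 | 4 | 5 | 5 | 5 | 5 | 5 | 6
  i=7: 1 | 2 | 3 | 3 | 4 | 4 | 5 | 5 | 5 | 6 | 6 | 7
  i=8: 1 | 2 | 3 | 3 | 4 | 4 | 5 | 5 | 6 | 7 | 7 | 8
  i=9: 1 | 2 | 3 | 3 | 4 | 4 | 5 | 5 | 6 | 7 | 8 | 9
  i=10: 1 | 2 | 3 | 3 | 4 | 4 | 5 | 6 | 7 | 8 | 9 | 10
  i=11: 1 | 2 | 3 | 3 | 4 | 5 | 6 | 7 | 8 | 9 | 10 | 11
  i=12: 1 | 2 | 3 | 4 | 5 | 6 | 7 | 8 | 9 | 10 | 11 | 12

the unique w with this rank table is (1, 3, 2, 5, 7, 12, 10, 9, 11, 8, 6, 4).

6 SE-corners of the 23-cell Rothe diagram give Ess(w):

[(2, 2, 1), (6, 11, 5), (7, 9, 5), (9, 8, 5), (10, 6, 4), (11, 4, 3)]


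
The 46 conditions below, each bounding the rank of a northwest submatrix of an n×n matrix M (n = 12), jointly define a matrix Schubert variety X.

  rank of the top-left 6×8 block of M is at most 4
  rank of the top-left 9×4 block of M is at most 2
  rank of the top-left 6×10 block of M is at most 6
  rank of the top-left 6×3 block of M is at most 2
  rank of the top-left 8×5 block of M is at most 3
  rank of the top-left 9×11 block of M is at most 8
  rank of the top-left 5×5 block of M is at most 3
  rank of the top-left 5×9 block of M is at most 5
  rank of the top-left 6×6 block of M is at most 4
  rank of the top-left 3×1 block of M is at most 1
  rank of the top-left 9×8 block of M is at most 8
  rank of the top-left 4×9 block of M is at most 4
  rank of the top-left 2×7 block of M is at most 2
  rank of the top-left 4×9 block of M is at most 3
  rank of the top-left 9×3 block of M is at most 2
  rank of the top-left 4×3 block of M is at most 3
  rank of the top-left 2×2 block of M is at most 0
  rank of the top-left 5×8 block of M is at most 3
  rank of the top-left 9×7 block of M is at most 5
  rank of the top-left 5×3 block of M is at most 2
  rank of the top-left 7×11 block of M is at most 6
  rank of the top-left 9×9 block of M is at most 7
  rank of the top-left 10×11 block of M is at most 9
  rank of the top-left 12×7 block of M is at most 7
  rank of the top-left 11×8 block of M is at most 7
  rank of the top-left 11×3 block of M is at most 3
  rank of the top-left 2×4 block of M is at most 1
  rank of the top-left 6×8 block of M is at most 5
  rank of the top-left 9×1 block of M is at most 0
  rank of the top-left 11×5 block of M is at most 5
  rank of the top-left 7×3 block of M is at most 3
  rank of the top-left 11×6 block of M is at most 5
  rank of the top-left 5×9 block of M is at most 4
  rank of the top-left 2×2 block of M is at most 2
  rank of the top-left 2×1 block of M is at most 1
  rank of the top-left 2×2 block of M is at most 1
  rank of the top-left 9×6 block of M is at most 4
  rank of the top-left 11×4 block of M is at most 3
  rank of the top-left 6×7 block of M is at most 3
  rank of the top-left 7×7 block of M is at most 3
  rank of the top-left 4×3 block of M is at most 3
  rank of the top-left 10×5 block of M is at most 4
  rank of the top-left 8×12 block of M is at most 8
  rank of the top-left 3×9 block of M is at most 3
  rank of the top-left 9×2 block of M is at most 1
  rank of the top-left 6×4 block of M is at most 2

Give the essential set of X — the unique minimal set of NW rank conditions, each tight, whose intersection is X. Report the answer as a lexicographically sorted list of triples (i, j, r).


Rank table r_w(12×12) implied by the 46 constraints:

  i=1: 0 | 0 | 1 | 1 | 1 | 1 | 1 | 1 | 1 | 1 | 1 | 1
  i=2: 0 | 0 | 1 | 1 | 2 | 2 | 2 | 2 | 2 | 2 | 2 | 2
  i=3: 0 | 1 | 2 | 2 | 3 | 3 | 3 | 3 | 3 | 3 | 3 | 3
  i=4: 0 | 1 | 2 | 2 | 3 | 3 | 3 | 3 | 3 | 4 | 4 | 4
  i=5: 0 | 1 | 2 | 2 | 3 | 3 | 3 | 3 | 4 | 5 | 5 | 5
  i=6: 0 | 1 | 2 | 2 | 3 | 3 | 3 | 4 | 5 | 6 | 6 | 6
  i=7: 0 | 1 | 2 | 2 | 3 | 3 | 3 | 4 | 5 | 6 | 6 | 7
  i=8: 0 | 1 | 2 | 2 | 3 | 4 | 4 | 5 | 6 | 7 | 7 | 8
  i=9: 0 | 1 | 2 | 2 | 3 | 4 | 5 | 6 | 7 | 8 | 8 | 9
  i=10: 1 | 2 | 3 | 3 | 4 | 5 | 6 | 7 | 8 | 9 | 9 | 10
  i=11: 1 | 2 | 3 | 3 | 4 | 5 | 6 | 7 | 8 | 9 | 10 | 11
  i=12: 1 | 2 | 3 | 4 | 5 | 6 | 7 | 8 | 9 | 10 | 11 | 12

giving w = (3, 5, 2, 10, 9, 8, 12, 6, 7, 1, 11, 4) via Δ²R.

Fulton essential set (9 of the 31 Rothe cells):

[(2, 2, 0), (2, 4, 1), (4, 9, 3), (5, 8, 3), (7, 7, 3), (7, 11, 6), (9, 1, 0), (9, 4, 2), (11, 4, 3)]


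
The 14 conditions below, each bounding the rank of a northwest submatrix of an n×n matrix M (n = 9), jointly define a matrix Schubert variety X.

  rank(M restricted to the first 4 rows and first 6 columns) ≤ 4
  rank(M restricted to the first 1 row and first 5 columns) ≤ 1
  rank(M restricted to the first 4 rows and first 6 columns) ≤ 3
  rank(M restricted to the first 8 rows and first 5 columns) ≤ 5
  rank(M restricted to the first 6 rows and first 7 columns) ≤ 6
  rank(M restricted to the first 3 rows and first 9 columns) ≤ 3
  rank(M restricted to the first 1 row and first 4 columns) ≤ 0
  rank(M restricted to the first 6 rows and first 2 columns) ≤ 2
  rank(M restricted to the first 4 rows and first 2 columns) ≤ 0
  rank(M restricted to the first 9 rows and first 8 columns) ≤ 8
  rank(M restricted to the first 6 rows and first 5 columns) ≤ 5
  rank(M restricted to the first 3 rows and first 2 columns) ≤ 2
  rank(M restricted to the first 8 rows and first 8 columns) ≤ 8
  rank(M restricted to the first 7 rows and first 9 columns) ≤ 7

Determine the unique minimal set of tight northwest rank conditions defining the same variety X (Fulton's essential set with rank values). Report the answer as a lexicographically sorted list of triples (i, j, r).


Computing R[i][j] = min implied NW-rank bound (n=9, 14 conditions):

  0 0 0 0 1 1 1 1 1
  0 0 1 1 2 2 2 2 2
  0 0 1 2 3 3 3 3 3
  0 0 1 2 3 3 4 4 4
  1 1 2 3 4 4 5 5 5
  1 2 3 4 5 5 6 6 6
  1 2 3 4 5 6 7 7 7
  1 2 3 4 5 6 7 8 8
  1 2 3 4 5 6 7 8 9

the unique w with this rank table is (5, 3, 4, 7, 1, 2, 6, 8, 9).

Fulton essential set (3 of the 11 Rothe cells):

[(1, 4, 0), (4, 2, 0), (4, 6, 3)]


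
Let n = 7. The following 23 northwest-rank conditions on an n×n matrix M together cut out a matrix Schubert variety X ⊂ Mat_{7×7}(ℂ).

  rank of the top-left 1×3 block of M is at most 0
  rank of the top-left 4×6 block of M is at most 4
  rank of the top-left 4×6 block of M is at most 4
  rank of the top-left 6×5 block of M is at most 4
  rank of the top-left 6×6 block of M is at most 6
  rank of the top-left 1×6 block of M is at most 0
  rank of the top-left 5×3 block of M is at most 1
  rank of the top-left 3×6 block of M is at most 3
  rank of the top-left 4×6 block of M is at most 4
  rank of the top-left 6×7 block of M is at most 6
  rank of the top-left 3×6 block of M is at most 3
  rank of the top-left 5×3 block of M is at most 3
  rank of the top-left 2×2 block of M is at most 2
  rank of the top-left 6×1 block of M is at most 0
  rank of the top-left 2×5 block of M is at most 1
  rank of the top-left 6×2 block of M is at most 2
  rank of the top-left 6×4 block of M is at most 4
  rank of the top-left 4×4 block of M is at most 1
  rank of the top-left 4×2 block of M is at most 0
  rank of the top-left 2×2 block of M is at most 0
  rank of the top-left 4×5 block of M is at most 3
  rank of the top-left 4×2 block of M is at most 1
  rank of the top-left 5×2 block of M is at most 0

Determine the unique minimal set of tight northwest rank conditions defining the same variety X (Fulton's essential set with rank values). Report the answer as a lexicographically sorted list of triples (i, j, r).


Recovering R(i,j) via the rank-extension bound from the 23 conditions:

  R[1]: 0 0 0 0 0 0 1
  R[2]: 0 0 1 1 1 1 2
  R[3]: 0 0 1 1 2 2 3
  R[4]: 0 0 1 1 2 3 4
  R[5]: 0 0 1 2 3 4 5
  R[6]: 0 1 2 3 4 5 6
  R[7]: 1 2 3 4 5 6 7

reading off 1-entries of Δ²R: w = (7, 3, 5, 6, 4, 2, 1).

Rothe diagram D(w) (17 cells), 4 SE-corners (essential conditions):

[(1, 6, 0), (4, 4, 1), (5, 2, 0), (6, 1, 0)]


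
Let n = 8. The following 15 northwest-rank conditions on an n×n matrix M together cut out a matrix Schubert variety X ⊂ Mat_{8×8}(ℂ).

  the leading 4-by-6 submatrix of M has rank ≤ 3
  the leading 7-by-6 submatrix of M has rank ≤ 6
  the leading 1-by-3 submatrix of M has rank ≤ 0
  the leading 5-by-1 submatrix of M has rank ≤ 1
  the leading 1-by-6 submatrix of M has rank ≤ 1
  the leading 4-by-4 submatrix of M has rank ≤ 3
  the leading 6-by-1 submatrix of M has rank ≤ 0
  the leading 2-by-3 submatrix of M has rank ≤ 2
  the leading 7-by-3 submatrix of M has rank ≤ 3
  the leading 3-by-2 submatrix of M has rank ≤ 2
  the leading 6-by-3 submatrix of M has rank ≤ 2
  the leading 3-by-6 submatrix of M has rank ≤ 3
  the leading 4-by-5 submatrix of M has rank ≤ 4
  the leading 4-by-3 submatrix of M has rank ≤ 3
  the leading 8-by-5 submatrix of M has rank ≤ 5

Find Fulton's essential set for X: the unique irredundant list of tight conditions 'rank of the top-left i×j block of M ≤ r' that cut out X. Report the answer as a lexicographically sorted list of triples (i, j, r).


The tightest implied rank at each (i,j), from the 15 conditions:

  R[1]: 0, 0, 0, 1, 1, 1, 1, 1
  R[2]: 0, 1, 1, 2, 2, 2, 2, 2
  R[3]: 0, 1, 2, 3, 3, 3, 3, 3
  R[4]: 0, 1, 2, 3, 3, 3, 4, 4
  R[5]: 0, 1, 2, 3, 4, 4, 5, 5
  R[6]: 0, 1, 2, 3, 4, 5, 6, 6
  R[7]: 1, 2, 3, 4, 5, 6, 7, 7
  R[8]: 1, 2, 3, 4, 5, 6, 7, 8

giving w = (4, 2, 3, 7, 5, 6, 1, 8) via Δ²R.

D(w) has 10 cells with 3 SE-corners; essential set:

[(1, 3, 0), (4, 6, 3), (6, 1, 0)]


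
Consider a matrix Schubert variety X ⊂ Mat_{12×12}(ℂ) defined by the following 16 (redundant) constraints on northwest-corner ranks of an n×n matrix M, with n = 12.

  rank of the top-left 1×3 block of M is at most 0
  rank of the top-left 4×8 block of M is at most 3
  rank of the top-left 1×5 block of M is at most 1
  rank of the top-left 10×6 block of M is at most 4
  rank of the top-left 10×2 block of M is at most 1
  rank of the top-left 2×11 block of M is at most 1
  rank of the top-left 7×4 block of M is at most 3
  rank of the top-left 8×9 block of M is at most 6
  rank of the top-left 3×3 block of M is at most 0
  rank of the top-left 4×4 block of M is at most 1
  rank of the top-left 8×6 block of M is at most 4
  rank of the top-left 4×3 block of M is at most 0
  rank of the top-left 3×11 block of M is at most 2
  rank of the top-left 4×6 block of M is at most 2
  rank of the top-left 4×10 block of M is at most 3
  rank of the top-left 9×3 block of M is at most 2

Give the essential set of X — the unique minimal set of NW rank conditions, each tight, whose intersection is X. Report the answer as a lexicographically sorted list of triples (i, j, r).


The tightest implied rank at each (i,j), from the 16 conditions:

  0 | 0 | 0 | 1 | 1 | 1 | 1 | 1 | 1 | 1 | 1 | 1
  0 | 0 | 0 | 1 | 1 | 1 | 1 | 1 | 1 | 1 | 1 | 2
  0 | 0 | 0 | 1 | 2 | 2 | 2 | 2 | 2 | 2 | 2 | 3
  0 | 0 | 0 | 1 | 2 | 2 | 3 | 3 | 3 | 3 | 3 | 4
  1 | 1 | 1 | 2 | 3 | 3 | 4 | 4 | 4 | 4 | 4 | 5
  1 | 1 | 2 | 3 | 4 | 4 | 5 | 5 | 5 | 5 | 5 | 6
  1 | 1 | 2 | 3 | 4 | 4 | 5 | 6 | 6 | 6 | 6 | 7
  1 | 1 | 2 | 3 | 4 | 4 | 5 | 6 | 6 | 7 | 7 | 8
  1 | 1 | 2 | 3 | 4 | 4 | 5 | 6 | 7 | 8 | 8 | 9
  1 | 1 | 2 | 3 | 4 | 4 | 5 | 6 | 7 | 8 | 9 | 10
  1 | 2 | 3 | 4 | 5 | 5 | 6 | 7 | 8 | 9 | 10 | 11
  1 | 2 | 3 | 4 | 5 | 6 | 7 | 8 | 9 | 10 | 11 | 12

giving w = (4, 12, 5, 7, 1, 3, 8, 10, 9, 11, 2, 6) via Δ²R.

Fulton essential set (6 of the 30 Rothe cells):

[(2, 11, 1), (4, 3, 0), (4, 6, 2), (8, 9, 6), (10, 2, 1), (10, 6, 4)]


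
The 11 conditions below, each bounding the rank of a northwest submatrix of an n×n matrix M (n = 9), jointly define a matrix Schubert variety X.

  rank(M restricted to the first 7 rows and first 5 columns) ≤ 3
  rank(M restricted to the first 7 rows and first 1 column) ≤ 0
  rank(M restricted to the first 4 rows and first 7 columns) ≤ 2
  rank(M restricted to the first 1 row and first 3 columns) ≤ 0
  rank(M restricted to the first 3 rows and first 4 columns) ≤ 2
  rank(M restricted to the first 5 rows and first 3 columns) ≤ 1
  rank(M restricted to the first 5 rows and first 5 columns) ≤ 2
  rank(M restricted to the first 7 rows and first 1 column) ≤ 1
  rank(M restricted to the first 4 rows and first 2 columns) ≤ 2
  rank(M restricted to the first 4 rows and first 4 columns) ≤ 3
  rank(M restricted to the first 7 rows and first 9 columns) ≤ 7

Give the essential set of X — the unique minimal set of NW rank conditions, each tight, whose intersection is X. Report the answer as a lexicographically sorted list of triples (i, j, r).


Recovering R(i,j) via the rank-extension bound from the 11 conditions:

  i=1: 0  0  0  1  1  1  1  1  1
  i=2: 0  1  1  2  2  2  2  2  2
  i=3: 0  1  1  2  2  2  2  3  3
  i=4: 0  1  1  2  2  2  2  3  4
  i=5: 0  1  1  2  2  3  3  4  5
  i=6: 0  1  2  3  3  4  4  5  6
  i=7: 0  1  2  3  3  4  5  6  7
  i=8: 1  2  3  4  4  5  6  7  8
  i=9: 1  2  3  4  5  6  7  8  9

so w = (4, 2, 8, 9, 6, 3, 7, 1, 5).

6 SE-corners of the 20-cell Rothe diagram give Ess(w):

[(1, 3, 0), (4, 7, 2), (5, 3, 1), (5, 5, 2), (7, 1, 0), (7, 5, 3)]


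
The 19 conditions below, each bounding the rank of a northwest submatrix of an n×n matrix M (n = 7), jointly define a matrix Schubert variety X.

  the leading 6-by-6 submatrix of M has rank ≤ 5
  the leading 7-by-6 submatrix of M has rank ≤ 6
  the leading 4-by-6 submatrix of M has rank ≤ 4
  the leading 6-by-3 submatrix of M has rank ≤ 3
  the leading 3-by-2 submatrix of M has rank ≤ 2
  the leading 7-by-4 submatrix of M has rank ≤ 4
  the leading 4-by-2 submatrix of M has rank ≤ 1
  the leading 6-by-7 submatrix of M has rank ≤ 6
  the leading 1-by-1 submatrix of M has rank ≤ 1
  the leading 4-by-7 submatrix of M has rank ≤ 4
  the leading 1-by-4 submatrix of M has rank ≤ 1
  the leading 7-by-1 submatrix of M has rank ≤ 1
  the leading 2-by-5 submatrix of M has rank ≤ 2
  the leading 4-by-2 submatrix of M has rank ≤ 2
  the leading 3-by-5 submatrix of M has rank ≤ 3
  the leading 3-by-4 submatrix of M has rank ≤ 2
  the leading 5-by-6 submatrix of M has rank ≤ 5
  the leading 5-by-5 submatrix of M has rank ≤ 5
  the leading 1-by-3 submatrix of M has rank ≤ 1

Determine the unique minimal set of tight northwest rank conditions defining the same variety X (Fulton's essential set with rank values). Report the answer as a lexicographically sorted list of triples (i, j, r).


Computing R[i][j] = min implied NW-rank bound (n=7, 19 conditions):

  i=1: 1, 1, 1, 1, 1, 1, 1
  i=2: 1, 1, 2, 2, 2, 2, 2
  i=3: 1, 1, 2, 2, 3, 3, 3
  i=4: 1, 1, 2, 3, 4, 4, 4
  i=5: 1, 2, 3, 4, 5, 5, 5
  i=6: 1, 2, 3, 4, 5, 5, 6
  i=7: 1, 2, 3, 4, 5, 6, 7

hence w(1..7) = (1, 3, 5, 4, 2, 7, 6).

Fulton essential set (3 of the 5 Rothe cells):

[(3, 4, 2), (4, 2, 1), (6, 6, 5)]


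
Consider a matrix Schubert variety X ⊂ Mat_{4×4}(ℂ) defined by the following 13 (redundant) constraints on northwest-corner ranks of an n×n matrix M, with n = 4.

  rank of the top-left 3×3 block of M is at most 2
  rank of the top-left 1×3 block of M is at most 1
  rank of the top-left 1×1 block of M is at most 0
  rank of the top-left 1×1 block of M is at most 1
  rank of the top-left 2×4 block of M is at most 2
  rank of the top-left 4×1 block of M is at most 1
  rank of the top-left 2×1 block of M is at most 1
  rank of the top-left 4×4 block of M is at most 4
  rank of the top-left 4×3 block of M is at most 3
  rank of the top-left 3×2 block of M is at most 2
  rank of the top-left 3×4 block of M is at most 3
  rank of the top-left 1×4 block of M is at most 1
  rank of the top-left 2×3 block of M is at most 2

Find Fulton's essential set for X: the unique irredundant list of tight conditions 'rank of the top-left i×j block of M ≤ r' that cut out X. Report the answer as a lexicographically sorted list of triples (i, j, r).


Reconstructing r_w from the 13 given conditions:

  row 1: 0  1  1  1
  row 2: 1  2  2  2
  row 3: 1  2  2  3
  row 4: 1  2  3  4

so w = (2, 1, 4, 3).

D(w) has 2 cells with 2 SE-corners; essential set:

[(1, 1, 0), (3, 3, 2)]


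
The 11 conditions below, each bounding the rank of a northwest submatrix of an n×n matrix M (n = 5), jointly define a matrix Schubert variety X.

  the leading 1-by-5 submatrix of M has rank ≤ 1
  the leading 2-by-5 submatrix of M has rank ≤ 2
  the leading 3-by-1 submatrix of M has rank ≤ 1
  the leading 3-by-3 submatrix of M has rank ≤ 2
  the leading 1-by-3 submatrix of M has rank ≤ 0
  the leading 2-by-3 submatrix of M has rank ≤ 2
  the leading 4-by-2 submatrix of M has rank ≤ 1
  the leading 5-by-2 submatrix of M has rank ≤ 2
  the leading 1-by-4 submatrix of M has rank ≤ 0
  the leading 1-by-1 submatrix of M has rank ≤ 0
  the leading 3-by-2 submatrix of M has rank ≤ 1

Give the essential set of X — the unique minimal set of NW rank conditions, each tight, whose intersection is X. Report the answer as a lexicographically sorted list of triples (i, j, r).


Recovering R(i,j) via the rank-extension bound from the 11 conditions:

  0 | 0 | 0 | 0 | 1
  1 | 1 | 1 | 1 | 2
  1 | 1 | 2 | 2 | 3
  1 | 1 | 2 | 3 | 4
  1 | 2 | 3 | 4 | 5

hence w(1..5) = (5, 1, 3, 4, 2).

Rothe diagram D(w) (6 cells), 2 SE-corners (essential conditions):

[(1, 4, 0), (4, 2, 1)]


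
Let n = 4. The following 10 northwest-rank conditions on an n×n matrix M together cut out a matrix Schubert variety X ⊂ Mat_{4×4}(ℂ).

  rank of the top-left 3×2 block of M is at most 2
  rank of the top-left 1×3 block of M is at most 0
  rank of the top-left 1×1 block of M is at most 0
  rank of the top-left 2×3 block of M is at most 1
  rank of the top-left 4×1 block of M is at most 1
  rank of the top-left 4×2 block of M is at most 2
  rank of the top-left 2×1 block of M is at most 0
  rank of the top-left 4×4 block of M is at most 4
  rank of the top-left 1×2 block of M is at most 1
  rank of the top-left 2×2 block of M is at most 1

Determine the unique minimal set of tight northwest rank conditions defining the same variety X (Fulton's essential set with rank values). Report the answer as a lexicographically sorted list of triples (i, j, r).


Rank table r_w(4×4) implied by the 10 constraints:

  row 1: 0 0 0 1
  row 2: 0 1 1 2
  row 3: 1 2 2 3
  row 4: 1 2 3 4

so w = (4, 2, 1, 3).

Fulton essential set (2 of the 4 Rothe cells):

[(1, 3, 0), (2, 1, 0)]


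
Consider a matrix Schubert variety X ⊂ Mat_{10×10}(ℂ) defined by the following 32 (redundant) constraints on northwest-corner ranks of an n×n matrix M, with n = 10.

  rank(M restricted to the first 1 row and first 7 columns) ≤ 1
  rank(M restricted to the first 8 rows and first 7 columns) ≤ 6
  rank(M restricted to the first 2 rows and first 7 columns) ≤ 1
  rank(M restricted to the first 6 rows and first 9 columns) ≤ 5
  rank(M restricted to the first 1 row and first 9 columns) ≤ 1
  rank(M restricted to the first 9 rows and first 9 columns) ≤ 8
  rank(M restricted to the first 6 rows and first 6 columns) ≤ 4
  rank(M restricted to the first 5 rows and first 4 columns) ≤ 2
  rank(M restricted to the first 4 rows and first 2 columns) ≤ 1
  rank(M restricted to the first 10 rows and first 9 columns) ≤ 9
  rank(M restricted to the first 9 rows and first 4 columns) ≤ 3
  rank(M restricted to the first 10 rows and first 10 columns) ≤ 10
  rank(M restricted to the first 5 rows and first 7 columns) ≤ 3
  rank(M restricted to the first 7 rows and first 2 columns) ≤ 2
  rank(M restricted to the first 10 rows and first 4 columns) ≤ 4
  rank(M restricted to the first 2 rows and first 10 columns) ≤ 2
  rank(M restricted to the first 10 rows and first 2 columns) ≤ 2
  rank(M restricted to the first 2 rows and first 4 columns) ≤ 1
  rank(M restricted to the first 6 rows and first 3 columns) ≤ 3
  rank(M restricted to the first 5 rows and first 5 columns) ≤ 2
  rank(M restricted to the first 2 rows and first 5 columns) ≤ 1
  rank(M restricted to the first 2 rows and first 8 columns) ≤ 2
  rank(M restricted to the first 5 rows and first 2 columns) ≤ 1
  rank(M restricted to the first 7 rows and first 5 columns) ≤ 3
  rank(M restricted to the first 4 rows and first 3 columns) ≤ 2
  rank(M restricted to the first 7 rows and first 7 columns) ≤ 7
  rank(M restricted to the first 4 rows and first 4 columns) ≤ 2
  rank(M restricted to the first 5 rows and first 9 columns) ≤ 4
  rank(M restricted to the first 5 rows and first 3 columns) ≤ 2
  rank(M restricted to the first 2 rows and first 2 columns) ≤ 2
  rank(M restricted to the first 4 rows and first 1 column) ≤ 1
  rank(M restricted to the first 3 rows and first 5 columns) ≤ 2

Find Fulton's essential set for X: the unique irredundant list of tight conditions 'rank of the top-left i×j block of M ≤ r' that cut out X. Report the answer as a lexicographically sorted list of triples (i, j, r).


Reconstructing r_w from the 32 given conditions:

  i=1: 1 1 1 1 1 1 1 1 1 1
  i=2: 1 1 1 1 1 1 1 2 2 2
  i=3: 1 1 2 2 2 2 2 3 3 3
  i=4: 1 1 2 2 2 3 3 4 4 4
  i=5: 1 1 2 2 2 3 3 4 4 5
  i=6: 1 2 3 3 3 4 4 5 5 6
  i=7: 1 2 3 3 3 4 5 6 6 7
  i=8: 1 2 3 3 4 5 6 7 7 8
  i=9: 1 2 3 3 4 5 6 7 8 9
  i=10: 1 2 3 4 5 6 7 8 9 10

the unique w with this rank table is (1, 8, 3, 6, 10, 2, 7, 5, 9, 4).

Rothe diagram D(w) (19 cells), 7 SE-corners (essential conditions):

[(2, 7, 1), (5, 2, 1), (5, 5, 2), (5, 7, 3), (5, 9, 4), (7, 5, 3), (9, 4, 3)]


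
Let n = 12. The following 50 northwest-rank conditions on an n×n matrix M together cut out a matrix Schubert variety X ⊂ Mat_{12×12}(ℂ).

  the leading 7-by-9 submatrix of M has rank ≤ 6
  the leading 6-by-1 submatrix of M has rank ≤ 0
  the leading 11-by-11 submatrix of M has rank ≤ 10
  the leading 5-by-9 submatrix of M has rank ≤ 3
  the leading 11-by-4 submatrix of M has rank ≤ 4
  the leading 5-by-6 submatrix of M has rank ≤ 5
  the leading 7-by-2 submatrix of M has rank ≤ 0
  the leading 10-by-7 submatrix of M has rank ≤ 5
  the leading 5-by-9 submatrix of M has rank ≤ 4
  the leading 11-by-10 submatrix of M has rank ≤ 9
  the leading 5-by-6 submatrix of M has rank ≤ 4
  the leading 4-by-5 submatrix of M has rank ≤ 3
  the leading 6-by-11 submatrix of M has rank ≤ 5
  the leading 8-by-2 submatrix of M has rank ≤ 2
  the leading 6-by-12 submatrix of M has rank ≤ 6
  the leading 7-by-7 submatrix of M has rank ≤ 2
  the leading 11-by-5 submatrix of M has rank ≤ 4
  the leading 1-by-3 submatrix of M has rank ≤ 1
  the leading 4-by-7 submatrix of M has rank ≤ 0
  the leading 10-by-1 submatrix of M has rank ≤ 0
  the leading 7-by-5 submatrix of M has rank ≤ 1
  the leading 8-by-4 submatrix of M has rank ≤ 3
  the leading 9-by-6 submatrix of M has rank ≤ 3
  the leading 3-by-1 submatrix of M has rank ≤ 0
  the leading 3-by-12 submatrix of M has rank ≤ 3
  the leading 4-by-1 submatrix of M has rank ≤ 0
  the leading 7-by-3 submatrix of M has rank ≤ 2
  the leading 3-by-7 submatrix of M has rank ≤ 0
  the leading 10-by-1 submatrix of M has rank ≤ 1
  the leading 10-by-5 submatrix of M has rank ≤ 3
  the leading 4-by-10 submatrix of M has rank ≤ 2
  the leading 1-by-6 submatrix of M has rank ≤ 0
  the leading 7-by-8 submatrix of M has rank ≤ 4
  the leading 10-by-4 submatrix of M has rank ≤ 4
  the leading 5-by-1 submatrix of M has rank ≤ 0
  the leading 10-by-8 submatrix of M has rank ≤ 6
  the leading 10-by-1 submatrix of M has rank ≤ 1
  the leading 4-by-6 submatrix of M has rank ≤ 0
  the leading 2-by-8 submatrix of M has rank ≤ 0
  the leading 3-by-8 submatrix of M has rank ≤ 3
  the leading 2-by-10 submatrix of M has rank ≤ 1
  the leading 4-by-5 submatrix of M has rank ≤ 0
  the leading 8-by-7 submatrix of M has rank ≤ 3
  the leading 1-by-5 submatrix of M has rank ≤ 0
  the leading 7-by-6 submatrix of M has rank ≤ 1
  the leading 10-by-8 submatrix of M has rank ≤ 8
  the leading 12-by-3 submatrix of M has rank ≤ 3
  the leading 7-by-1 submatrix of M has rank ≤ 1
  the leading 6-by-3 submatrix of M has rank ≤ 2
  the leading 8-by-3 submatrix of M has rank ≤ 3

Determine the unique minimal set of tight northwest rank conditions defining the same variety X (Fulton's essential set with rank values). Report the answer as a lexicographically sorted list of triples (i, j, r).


Recovering R(i,j) via the rank-extension bound from the 50 conditions:

  i=1: 0 0 0 0 0 0 0 0 1 1 1 1
  i=2: 0 0 0 0 0 0 0 0 1 1 2 2
  i=3: 0 0 0 0 0 0 0 1 2 2 3 3
  i=4: 0 0 0 0 0 0 0 1 2 2 3 4
  i=5: 0 0 1 1 1 1 1 2 3 3 4 5
  i=6: 0 0 1 1 1 1 2 3 4 4 5 6
  i=7: 0 0 1 1 1 1 2 3 4 5 6 7
  i=8: 0 1 2 2 2 2 3 4 5 6 7 8
  i=9: 0 1 2 3 3 3 4 5 6 7 8 9
  i=10: 0 1 2 3 3 4 5 6 7 8 9 10
  i=11: 1 2 3 4 4 5 6 7 8 9 10 11
  i=12: 1 2 3 4 5 6 7 8 9 10 11 12

giving w = (9, 11, 8, 12, 3, 7, 10, 2, 4, 6, 1, 5) via Δ²R.

Rothe diagram D(w) (48 cells), 8 SE-corners (essential conditions):

[(2, 8, 0), (2, 10, 1), (4, 7, 0), (4, 10, 2), (7, 2, 0), (7, 6, 1), (10, 1, 0), (10, 5, 3)]


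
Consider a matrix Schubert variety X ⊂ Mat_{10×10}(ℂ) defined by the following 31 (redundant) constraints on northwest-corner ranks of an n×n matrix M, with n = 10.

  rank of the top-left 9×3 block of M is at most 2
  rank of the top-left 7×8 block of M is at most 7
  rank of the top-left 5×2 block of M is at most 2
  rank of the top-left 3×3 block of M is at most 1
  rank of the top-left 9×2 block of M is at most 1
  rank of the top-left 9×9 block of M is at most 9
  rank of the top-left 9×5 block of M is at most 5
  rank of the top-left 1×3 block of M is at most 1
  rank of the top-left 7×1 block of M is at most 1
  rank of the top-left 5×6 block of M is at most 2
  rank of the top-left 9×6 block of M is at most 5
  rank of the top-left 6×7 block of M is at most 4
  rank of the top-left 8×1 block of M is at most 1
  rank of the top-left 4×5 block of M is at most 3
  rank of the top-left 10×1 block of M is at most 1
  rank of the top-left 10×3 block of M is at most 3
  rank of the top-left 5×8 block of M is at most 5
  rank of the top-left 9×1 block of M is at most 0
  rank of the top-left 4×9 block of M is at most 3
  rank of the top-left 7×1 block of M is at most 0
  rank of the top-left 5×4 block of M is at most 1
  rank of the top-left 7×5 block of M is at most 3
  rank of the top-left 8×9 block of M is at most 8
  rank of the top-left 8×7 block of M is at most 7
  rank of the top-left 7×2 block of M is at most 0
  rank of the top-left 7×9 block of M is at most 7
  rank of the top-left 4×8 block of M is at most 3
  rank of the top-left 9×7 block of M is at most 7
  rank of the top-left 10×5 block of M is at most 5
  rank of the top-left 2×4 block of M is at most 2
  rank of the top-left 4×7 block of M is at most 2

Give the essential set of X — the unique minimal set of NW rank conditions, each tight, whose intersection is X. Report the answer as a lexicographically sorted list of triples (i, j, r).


Rank table r_w(10×10) implied by the 31 constraints:

  0 0 1 1 1 1 1 1 1 1
  0 0 1 1 2 2 2 2 2 2
  0 0 1 1 2 2 2 3 3 3
  0 0 1 1 2 2 2 3 3 4
  0 0 1 1 2 2 3 4 4 5
  0 0 1 2 3 3 4 5 5 6
  0 0 1 2 3 4 5 6 6 7
  0 1 2 3 4 5 6 7 7 8
  0 1 2 3 4 5 6 7 8 9
  1 2 3 4 5 6 7 8 9 10

reading off 1-entries of Δ²R: w = (3, 5, 8, 10, 7, 4, 6, 2, 9, 1).

Fulton essential set (6 of the 26 Rothe cells):

[(4, 7, 2), (4, 9, 3), (5, 4, 1), (5, 6, 2), (7, 2, 0), (9, 1, 0)]


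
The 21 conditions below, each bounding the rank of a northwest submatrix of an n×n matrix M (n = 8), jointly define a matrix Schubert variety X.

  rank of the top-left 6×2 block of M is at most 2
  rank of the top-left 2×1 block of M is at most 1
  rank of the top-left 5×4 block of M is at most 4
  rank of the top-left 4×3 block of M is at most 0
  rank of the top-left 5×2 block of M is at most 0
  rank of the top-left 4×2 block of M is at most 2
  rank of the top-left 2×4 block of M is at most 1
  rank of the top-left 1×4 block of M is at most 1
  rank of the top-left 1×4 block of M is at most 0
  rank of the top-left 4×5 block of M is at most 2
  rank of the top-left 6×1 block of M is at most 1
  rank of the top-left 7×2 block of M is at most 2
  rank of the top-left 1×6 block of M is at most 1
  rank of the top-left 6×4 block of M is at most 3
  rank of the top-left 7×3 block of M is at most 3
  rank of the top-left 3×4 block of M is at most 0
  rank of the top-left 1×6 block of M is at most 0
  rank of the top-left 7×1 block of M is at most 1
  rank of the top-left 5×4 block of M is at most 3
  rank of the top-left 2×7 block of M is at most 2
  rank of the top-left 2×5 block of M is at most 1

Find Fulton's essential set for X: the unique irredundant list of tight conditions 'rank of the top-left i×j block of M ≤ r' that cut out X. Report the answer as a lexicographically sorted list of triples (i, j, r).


Computing R[i][j] = min implied NW-rank bound (n=8, 21 conditions):

  i=1: 0  0  0  0  0  0  1  1
  i=2: 0  0  0  0  1  1  2  2
  i=3: 0  0  0  0  1  2  3  3
  i=4: 0  0  0  1  2  3  4  4
  i=5: 0  0  1  2  3  4  5  5
  i=6: 1  1  2  3  4  5  6  6
  i=7: 1  2  3  4  5  6  7  7
  i=8: 1  2  3  4  5  6  7  8

giving w = (7, 5, 6, 4, 3, 1, 2, 8) via Δ²R.

4 SE-corners of the 19-cell Rothe diagram give Ess(w):

[(1, 6, 0), (3, 4, 0), (4, 3, 0), (5, 2, 0)]


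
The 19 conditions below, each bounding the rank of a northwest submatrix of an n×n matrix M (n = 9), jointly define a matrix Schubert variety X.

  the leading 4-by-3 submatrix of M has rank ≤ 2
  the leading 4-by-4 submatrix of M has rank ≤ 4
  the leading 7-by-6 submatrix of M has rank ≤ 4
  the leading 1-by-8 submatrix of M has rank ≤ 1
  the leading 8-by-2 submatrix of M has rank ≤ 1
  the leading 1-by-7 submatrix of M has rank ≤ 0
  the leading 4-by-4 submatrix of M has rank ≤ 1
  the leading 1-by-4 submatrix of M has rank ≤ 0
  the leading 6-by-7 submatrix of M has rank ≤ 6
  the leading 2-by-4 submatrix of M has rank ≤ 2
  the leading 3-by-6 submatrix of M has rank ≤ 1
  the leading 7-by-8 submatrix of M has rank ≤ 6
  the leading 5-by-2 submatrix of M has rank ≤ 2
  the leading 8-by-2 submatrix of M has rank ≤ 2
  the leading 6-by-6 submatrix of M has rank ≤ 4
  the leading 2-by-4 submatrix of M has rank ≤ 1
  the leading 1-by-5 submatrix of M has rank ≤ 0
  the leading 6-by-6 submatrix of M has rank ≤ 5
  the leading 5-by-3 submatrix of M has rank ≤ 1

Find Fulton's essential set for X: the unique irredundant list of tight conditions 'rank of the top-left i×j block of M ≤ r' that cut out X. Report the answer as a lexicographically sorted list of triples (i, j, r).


Rank table r_w(9×9) implied by the 19 constraints:

  R[1]: 0  0  0  0  0  0  0  1  1
  R[2]: 1  1  1  1  1  1  1  2  2
  R[3]: 1  1  1  1  1  1  2  3  3
  R[4]: 1  1  1  1  2  2  3  4  4
  R[5]: 1  1  1  2  3  3  4  5  5
  R[6]: 1  1  2  3  4  4  5  6  6
  R[7]: 1  1  2  3  4  4  5  6  7
  R[8]: 1  1  2  3  4  5  6  7  8
  R[9]: 1  2  3  4  5  6  7  8  9

the unique w with this rank table is (8, 1, 7, 5, 4, 3, 9, 6, 2).

6 SE-corners of the 21-cell Rothe diagram give Ess(w):

[(1, 7, 0), (3, 6, 1), (4, 4, 1), (5, 3, 1), (7, 6, 4), (8, 2, 1)]


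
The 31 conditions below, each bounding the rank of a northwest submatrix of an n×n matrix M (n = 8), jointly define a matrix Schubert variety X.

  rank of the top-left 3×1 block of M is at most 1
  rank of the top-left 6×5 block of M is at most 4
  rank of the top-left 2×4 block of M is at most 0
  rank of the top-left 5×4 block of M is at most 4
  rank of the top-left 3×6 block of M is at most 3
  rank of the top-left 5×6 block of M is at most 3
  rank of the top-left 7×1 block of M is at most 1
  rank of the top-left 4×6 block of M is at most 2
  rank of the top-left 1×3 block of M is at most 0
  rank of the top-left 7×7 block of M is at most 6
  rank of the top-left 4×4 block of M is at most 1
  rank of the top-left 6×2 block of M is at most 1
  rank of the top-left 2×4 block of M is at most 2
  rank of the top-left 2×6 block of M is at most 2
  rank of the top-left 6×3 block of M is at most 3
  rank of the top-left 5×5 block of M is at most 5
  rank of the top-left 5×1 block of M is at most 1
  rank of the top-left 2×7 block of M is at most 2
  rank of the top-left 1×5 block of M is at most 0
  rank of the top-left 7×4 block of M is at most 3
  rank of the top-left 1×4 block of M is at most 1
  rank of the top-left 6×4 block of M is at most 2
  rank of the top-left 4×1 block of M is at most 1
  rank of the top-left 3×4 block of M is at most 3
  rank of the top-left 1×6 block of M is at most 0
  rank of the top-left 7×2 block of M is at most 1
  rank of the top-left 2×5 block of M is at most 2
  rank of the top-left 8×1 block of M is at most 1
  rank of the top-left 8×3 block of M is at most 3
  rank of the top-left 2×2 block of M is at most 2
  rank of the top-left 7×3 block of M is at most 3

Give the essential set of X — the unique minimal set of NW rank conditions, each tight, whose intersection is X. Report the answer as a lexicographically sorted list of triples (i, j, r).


Rank table r_w(8×8) implied by the 31 constraints:

  row 1: 0 0 0 0 0 0 1 1
  row 2: 0 0 0 0 1 1 2 2
  row 3: 1 1 1 1 2 2 3 3
  row 4: 1 1 1 1 2 2 3 4
  row 5: 1 1 2 2 3 3 4 5
  row 6: 1 1 2 2 3 4 5 6
  row 7: 1 1 2 3 4 5 6 7
  row 8: 1 2 3 4 5 6 7 8

reading off 1-entries of Δ²R: w = (7, 5, 1, 8, 3, 6, 4, 2).

6 SE-corners of the 18-cell Rothe diagram give Ess(w):

[(1, 6, 0), (2, 4, 0), (4, 4, 1), (4, 6, 2), (6, 4, 2), (7, 2, 1)]
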